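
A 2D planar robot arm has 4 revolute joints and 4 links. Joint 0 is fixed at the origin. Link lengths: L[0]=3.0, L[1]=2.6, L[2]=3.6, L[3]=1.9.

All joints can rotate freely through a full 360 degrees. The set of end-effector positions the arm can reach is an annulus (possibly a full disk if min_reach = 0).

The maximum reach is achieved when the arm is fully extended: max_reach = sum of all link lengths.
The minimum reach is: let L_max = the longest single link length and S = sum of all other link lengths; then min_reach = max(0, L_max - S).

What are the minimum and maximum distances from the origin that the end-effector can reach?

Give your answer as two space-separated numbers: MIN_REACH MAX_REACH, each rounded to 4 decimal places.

Link lengths: [3.0, 2.6, 3.6, 1.9]
max_reach = 3 + 2.6 + 3.6 + 1.9 = 11.1
L_max = max([3.0, 2.6, 3.6, 1.9]) = 3.6
S (sum of others) = 11.1 - 3.6 = 7.5
min_reach = max(0, 3.6 - 7.5) = max(0, -3.9) = 0

Answer: 0.0000 11.1000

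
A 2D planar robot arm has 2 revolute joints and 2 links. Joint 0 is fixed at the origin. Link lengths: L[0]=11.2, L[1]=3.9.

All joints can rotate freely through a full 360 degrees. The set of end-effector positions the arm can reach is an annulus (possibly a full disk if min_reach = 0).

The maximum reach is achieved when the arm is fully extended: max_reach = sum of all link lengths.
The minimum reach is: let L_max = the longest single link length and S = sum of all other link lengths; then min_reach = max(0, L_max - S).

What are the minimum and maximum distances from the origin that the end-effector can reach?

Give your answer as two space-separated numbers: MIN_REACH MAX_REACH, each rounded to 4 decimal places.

Link lengths: [11.2, 3.9]
max_reach = 11.2 + 3.9 = 15.1
L_max = max([11.2, 3.9]) = 11.2
S (sum of others) = 15.1 - 11.2 = 3.9
min_reach = max(0, 11.2 - 3.9) = max(0, 7.3) = 7.3

Answer: 7.3000 15.1000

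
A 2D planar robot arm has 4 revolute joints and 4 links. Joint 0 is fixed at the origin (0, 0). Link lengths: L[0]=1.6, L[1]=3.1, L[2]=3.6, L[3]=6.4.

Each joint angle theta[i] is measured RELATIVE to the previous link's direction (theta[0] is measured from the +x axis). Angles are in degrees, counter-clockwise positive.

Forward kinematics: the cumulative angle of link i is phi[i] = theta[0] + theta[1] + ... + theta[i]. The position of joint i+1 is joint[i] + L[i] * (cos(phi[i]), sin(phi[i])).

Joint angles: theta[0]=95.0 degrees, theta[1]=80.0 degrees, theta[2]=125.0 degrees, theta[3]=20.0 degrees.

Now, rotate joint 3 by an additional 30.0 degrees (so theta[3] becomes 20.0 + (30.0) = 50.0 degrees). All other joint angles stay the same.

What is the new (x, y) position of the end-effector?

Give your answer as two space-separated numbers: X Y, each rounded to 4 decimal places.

joint[0] = (0.0000, 0.0000)  (base)
link 0: phi[0] = 95 = 95 deg
  cos(95 deg) = -0.0872, sin(95 deg) = 0.9962
  joint[1] = (0.0000, 0.0000) + 1.6 * (-0.0872, 0.9962) = (0.0000 + -0.1394, 0.0000 + 1.5939) = (-0.1394, 1.5939)
link 1: phi[1] = 95 + 80 = 175 deg
  cos(175 deg) = -0.9962, sin(175 deg) = 0.0872
  joint[2] = (-0.1394, 1.5939) + 3.1 * (-0.9962, 0.0872) = (-0.1394 + -3.0882, 1.5939 + 0.2702) = (-3.2277, 1.8641)
link 2: phi[2] = 95 + 80 + 125 = 300 deg
  cos(300 deg) = 0.5000, sin(300 deg) = -0.8660
  joint[3] = (-3.2277, 1.8641) + 3.6 * (0.5000, -0.8660) = (-3.2277 + 1.8000, 1.8641 + -3.1177) = (-1.4277, -1.2536)
link 3: phi[3] = 95 + 80 + 125 + 50 = 350 deg
  cos(350 deg) = 0.9848, sin(350 deg) = -0.1736
  joint[4] = (-1.4277, -1.2536) + 6.4 * (0.9848, -0.1736) = (-1.4277 + 6.3028, -1.2536 + -1.1113) = (4.8751, -2.3649)
End effector: (4.8751, -2.3649)

Answer: 4.8751 -2.3649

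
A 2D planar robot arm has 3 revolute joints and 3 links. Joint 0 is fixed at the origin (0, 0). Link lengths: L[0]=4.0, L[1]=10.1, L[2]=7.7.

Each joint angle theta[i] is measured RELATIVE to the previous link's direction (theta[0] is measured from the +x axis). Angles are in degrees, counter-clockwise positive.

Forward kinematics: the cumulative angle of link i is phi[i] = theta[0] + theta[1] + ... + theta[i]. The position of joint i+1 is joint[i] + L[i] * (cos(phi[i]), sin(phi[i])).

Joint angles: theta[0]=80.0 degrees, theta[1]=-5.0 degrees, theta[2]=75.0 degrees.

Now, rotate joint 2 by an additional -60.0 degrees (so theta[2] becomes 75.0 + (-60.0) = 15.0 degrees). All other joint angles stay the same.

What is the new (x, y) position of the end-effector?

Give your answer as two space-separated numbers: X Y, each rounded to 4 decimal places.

Answer: 3.3087 21.3951

Derivation:
joint[0] = (0.0000, 0.0000)  (base)
link 0: phi[0] = 80 = 80 deg
  cos(80 deg) = 0.1736, sin(80 deg) = 0.9848
  joint[1] = (0.0000, 0.0000) + 4 * (0.1736, 0.9848) = (0.0000 + 0.6946, 0.0000 + 3.9392) = (0.6946, 3.9392)
link 1: phi[1] = 80 + -5 = 75 deg
  cos(75 deg) = 0.2588, sin(75 deg) = 0.9659
  joint[2] = (0.6946, 3.9392) + 10.1 * (0.2588, 0.9659) = (0.6946 + 2.6141, 3.9392 + 9.7559) = (3.3087, 13.6951)
link 2: phi[2] = 80 + -5 + 15 = 90 deg
  cos(90 deg) = 0.0000, sin(90 deg) = 1.0000
  joint[3] = (3.3087, 13.6951) + 7.7 * (0.0000, 1.0000) = (3.3087 + 0.0000, 13.6951 + 7.7000) = (3.3087, 21.3951)
End effector: (3.3087, 21.3951)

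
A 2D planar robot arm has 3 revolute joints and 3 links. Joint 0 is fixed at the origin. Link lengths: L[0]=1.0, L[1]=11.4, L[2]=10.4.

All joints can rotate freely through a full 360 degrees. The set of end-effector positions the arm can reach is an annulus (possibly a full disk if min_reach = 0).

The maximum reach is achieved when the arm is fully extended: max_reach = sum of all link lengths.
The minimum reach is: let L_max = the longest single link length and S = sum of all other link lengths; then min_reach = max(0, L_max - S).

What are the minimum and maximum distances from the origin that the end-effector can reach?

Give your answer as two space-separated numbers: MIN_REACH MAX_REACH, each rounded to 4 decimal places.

Answer: 0.0000 22.8000

Derivation:
Link lengths: [1.0, 11.4, 10.4]
max_reach = 1 + 11.4 + 10.4 = 22.8
L_max = max([1.0, 11.4, 10.4]) = 11.4
S (sum of others) = 22.8 - 11.4 = 11.4
min_reach = max(0, 11.4 - 11.4) = max(0, 0) = 0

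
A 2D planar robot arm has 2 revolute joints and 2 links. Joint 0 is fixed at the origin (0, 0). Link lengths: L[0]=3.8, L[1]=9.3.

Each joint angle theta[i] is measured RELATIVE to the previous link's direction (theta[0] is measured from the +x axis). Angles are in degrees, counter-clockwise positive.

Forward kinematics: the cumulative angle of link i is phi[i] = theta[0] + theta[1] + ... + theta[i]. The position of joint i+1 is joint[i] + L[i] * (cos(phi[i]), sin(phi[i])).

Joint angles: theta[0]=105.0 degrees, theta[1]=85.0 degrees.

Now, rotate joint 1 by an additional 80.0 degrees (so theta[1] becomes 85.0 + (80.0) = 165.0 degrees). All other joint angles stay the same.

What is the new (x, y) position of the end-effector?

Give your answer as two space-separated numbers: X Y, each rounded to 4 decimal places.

Answer: -0.9835 -5.6295

Derivation:
joint[0] = (0.0000, 0.0000)  (base)
link 0: phi[0] = 105 = 105 deg
  cos(105 deg) = -0.2588, sin(105 deg) = 0.9659
  joint[1] = (0.0000, 0.0000) + 3.8 * (-0.2588, 0.9659) = (0.0000 + -0.9835, 0.0000 + 3.6705) = (-0.9835, 3.6705)
link 1: phi[1] = 105 + 165 = 270 deg
  cos(270 deg) = -0.0000, sin(270 deg) = -1.0000
  joint[2] = (-0.9835, 3.6705) + 9.3 * (-0.0000, -1.0000) = (-0.9835 + -0.0000, 3.6705 + -9.3000) = (-0.9835, -5.6295)
End effector: (-0.9835, -5.6295)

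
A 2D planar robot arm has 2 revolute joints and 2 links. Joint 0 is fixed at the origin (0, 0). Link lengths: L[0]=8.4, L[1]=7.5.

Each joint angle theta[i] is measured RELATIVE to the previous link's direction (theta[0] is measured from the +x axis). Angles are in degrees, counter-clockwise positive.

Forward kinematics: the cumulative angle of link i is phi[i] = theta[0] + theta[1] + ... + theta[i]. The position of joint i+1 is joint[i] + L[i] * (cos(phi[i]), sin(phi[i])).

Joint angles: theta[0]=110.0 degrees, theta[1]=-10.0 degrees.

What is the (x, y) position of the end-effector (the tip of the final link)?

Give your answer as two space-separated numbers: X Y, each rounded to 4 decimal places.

Answer: -4.1753 15.2795

Derivation:
joint[0] = (0.0000, 0.0000)  (base)
link 0: phi[0] = 110 = 110 deg
  cos(110 deg) = -0.3420, sin(110 deg) = 0.9397
  joint[1] = (0.0000, 0.0000) + 8.4 * (-0.3420, 0.9397) = (0.0000 + -2.8730, 0.0000 + 7.8934) = (-2.8730, 7.8934)
link 1: phi[1] = 110 + -10 = 100 deg
  cos(100 deg) = -0.1736, sin(100 deg) = 0.9848
  joint[2] = (-2.8730, 7.8934) + 7.5 * (-0.1736, 0.9848) = (-2.8730 + -1.3024, 7.8934 + 7.3861) = (-4.1753, 15.2795)
End effector: (-4.1753, 15.2795)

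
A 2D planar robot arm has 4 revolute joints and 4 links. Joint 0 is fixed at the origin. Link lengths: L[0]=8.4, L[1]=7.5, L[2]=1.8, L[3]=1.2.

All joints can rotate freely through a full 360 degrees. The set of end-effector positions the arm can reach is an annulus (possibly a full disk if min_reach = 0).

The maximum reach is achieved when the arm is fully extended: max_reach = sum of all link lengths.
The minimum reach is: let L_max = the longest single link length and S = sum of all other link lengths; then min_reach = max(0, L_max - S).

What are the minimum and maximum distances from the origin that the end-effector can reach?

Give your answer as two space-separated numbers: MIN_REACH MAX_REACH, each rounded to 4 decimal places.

Answer: 0.0000 18.9000

Derivation:
Link lengths: [8.4, 7.5, 1.8, 1.2]
max_reach = 8.4 + 7.5 + 1.8 + 1.2 = 18.9
L_max = max([8.4, 7.5, 1.8, 1.2]) = 8.4
S (sum of others) = 18.9 - 8.4 = 10.5
min_reach = max(0, 8.4 - 10.5) = max(0, -2.1) = 0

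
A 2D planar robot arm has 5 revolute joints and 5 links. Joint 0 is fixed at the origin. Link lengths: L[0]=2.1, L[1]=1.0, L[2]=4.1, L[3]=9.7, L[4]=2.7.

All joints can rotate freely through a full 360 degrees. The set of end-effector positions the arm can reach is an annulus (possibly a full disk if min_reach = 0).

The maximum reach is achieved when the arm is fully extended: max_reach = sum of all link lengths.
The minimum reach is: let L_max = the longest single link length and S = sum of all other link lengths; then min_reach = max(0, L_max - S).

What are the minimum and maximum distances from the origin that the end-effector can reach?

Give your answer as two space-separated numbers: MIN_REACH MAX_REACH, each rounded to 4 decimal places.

Answer: 0.0000 19.6000

Derivation:
Link lengths: [2.1, 1.0, 4.1, 9.7, 2.7]
max_reach = 2.1 + 1 + 4.1 + 9.7 + 2.7 = 19.6
L_max = max([2.1, 1.0, 4.1, 9.7, 2.7]) = 9.7
S (sum of others) = 19.6 - 9.7 = 9.9
min_reach = max(0, 9.7 - 9.9) = max(0, -0.2) = 0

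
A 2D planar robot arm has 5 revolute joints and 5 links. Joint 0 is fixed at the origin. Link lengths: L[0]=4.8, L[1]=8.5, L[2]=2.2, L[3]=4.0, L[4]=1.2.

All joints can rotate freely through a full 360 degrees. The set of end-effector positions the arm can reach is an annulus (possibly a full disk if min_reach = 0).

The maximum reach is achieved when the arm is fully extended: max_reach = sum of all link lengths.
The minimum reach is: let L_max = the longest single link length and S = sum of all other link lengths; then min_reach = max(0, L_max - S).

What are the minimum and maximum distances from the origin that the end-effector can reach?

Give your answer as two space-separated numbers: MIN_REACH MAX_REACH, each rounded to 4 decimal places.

Link lengths: [4.8, 8.5, 2.2, 4.0, 1.2]
max_reach = 4.8 + 8.5 + 2.2 + 4 + 1.2 = 20.7
L_max = max([4.8, 8.5, 2.2, 4.0, 1.2]) = 8.5
S (sum of others) = 20.7 - 8.5 = 12.2
min_reach = max(0, 8.5 - 12.2) = max(0, -3.7) = 0

Answer: 0.0000 20.7000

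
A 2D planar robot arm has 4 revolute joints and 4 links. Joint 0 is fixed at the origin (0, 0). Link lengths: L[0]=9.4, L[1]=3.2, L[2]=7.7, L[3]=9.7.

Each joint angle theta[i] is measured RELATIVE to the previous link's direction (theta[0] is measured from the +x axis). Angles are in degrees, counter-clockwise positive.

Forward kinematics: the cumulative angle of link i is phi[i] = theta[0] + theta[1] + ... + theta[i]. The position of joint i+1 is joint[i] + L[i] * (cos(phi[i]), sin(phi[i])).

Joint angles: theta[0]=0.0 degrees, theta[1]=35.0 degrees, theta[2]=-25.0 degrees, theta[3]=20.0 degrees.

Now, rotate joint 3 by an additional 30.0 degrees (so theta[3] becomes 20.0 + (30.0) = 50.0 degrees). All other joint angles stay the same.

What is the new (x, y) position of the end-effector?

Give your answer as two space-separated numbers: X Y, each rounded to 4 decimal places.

Answer: 24.4543 11.5730

Derivation:
joint[0] = (0.0000, 0.0000)  (base)
link 0: phi[0] = 0 = 0 deg
  cos(0 deg) = 1.0000, sin(0 deg) = 0.0000
  joint[1] = (0.0000, 0.0000) + 9.4 * (1.0000, 0.0000) = (0.0000 + 9.4000, 0.0000 + 0.0000) = (9.4000, 0.0000)
link 1: phi[1] = 0 + 35 = 35 deg
  cos(35 deg) = 0.8192, sin(35 deg) = 0.5736
  joint[2] = (9.4000, 0.0000) + 3.2 * (0.8192, 0.5736) = (9.4000 + 2.6213, 0.0000 + 1.8354) = (12.0213, 1.8354)
link 2: phi[2] = 0 + 35 + -25 = 10 deg
  cos(10 deg) = 0.9848, sin(10 deg) = 0.1736
  joint[3] = (12.0213, 1.8354) + 7.7 * (0.9848, 0.1736) = (12.0213 + 7.5830, 1.8354 + 1.3371) = (19.6043, 3.1725)
link 3: phi[3] = 0 + 35 + -25 + 50 = 60 deg
  cos(60 deg) = 0.5000, sin(60 deg) = 0.8660
  joint[4] = (19.6043, 3.1725) + 9.7 * (0.5000, 0.8660) = (19.6043 + 4.8500, 3.1725 + 8.4004) = (24.4543, 11.5730)
End effector: (24.4543, 11.5730)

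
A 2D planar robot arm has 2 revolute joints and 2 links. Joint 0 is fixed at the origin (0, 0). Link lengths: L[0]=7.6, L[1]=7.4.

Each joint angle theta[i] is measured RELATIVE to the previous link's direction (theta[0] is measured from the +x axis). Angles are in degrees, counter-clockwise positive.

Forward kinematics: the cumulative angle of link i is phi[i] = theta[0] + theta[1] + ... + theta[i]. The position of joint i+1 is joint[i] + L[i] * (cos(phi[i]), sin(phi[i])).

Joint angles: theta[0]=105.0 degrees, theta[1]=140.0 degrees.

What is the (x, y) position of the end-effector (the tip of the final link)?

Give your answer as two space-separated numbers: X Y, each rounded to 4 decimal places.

joint[0] = (0.0000, 0.0000)  (base)
link 0: phi[0] = 105 = 105 deg
  cos(105 deg) = -0.2588, sin(105 deg) = 0.9659
  joint[1] = (0.0000, 0.0000) + 7.6 * (-0.2588, 0.9659) = (0.0000 + -1.9670, 0.0000 + 7.3410) = (-1.9670, 7.3410)
link 1: phi[1] = 105 + 140 = 245 deg
  cos(245 deg) = -0.4226, sin(245 deg) = -0.9063
  joint[2] = (-1.9670, 7.3410) + 7.4 * (-0.4226, -0.9063) = (-1.9670 + -3.1274, 7.3410 + -6.7067) = (-5.0944, 0.6344)
End effector: (-5.0944, 0.6344)

Answer: -5.0944 0.6344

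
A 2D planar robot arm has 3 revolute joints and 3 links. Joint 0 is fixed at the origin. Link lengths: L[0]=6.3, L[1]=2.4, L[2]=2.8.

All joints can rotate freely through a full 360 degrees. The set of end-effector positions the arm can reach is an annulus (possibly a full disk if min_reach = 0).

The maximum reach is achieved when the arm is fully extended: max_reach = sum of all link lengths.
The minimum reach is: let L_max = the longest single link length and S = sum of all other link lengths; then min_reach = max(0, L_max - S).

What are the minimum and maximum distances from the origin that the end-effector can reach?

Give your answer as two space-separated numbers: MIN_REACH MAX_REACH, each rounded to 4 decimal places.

Answer: 1.1000 11.5000

Derivation:
Link lengths: [6.3, 2.4, 2.8]
max_reach = 6.3 + 2.4 + 2.8 = 11.5
L_max = max([6.3, 2.4, 2.8]) = 6.3
S (sum of others) = 11.5 - 6.3 = 5.2
min_reach = max(0, 6.3 - 5.2) = max(0, 1.1) = 1.1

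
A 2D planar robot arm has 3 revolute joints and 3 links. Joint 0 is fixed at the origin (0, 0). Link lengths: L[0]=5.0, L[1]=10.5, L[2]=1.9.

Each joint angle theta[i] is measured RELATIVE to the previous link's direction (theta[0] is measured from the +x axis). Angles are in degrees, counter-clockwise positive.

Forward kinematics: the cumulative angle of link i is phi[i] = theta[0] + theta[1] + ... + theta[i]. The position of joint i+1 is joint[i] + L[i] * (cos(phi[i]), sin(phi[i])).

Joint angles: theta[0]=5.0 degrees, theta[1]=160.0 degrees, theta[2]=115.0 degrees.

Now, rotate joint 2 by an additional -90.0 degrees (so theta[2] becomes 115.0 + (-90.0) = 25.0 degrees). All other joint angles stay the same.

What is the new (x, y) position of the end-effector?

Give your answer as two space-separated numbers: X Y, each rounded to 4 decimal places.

Answer: -7.0324 2.8234

Derivation:
joint[0] = (0.0000, 0.0000)  (base)
link 0: phi[0] = 5 = 5 deg
  cos(5 deg) = 0.9962, sin(5 deg) = 0.0872
  joint[1] = (0.0000, 0.0000) + 5 * (0.9962, 0.0872) = (0.0000 + 4.9810, 0.0000 + 0.4358) = (4.9810, 0.4358)
link 1: phi[1] = 5 + 160 = 165 deg
  cos(165 deg) = -0.9659, sin(165 deg) = 0.2588
  joint[2] = (4.9810, 0.4358) + 10.5 * (-0.9659, 0.2588) = (4.9810 + -10.1422, 0.4358 + 2.7176) = (-5.1612, 3.1534)
link 2: phi[2] = 5 + 160 + 25 = 190 deg
  cos(190 deg) = -0.9848, sin(190 deg) = -0.1736
  joint[3] = (-5.1612, 3.1534) + 1.9 * (-0.9848, -0.1736) = (-5.1612 + -1.8711, 3.1534 + -0.3299) = (-7.0324, 2.8234)
End effector: (-7.0324, 2.8234)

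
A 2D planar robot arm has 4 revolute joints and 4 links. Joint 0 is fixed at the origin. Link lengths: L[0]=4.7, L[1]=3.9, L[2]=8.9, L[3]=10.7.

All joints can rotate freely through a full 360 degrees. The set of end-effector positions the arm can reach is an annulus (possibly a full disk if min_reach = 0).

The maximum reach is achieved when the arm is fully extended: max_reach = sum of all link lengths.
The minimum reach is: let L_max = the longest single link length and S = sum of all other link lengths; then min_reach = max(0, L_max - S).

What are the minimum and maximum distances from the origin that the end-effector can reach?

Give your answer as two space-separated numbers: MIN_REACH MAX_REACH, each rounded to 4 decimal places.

Link lengths: [4.7, 3.9, 8.9, 10.7]
max_reach = 4.7 + 3.9 + 8.9 + 10.7 = 28.2
L_max = max([4.7, 3.9, 8.9, 10.7]) = 10.7
S (sum of others) = 28.2 - 10.7 = 17.5
min_reach = max(0, 10.7 - 17.5) = max(0, -6.8) = 0

Answer: 0.0000 28.2000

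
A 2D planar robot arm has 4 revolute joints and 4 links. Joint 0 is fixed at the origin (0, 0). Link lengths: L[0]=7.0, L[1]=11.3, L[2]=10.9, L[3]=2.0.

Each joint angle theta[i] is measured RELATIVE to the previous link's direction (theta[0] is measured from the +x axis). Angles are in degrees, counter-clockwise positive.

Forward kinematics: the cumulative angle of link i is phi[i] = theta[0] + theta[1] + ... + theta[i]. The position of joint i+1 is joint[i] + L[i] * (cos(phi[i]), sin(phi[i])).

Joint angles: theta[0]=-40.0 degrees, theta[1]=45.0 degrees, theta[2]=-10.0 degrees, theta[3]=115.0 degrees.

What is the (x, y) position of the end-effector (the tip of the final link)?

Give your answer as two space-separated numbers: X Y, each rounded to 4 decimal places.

Answer: 26.7938 -2.5853

Derivation:
joint[0] = (0.0000, 0.0000)  (base)
link 0: phi[0] = -40 = -40 deg
  cos(-40 deg) = 0.7660, sin(-40 deg) = -0.6428
  joint[1] = (0.0000, 0.0000) + 7 * (0.7660, -0.6428) = (0.0000 + 5.3623, 0.0000 + -4.4995) = (5.3623, -4.4995)
link 1: phi[1] = -40 + 45 = 5 deg
  cos(5 deg) = 0.9962, sin(5 deg) = 0.0872
  joint[2] = (5.3623, -4.4995) + 11.3 * (0.9962, 0.0872) = (5.3623 + 11.2570, -4.4995 + 0.9849) = (16.6193, -3.5147)
link 2: phi[2] = -40 + 45 + -10 = -5 deg
  cos(-5 deg) = 0.9962, sin(-5 deg) = -0.0872
  joint[3] = (16.6193, -3.5147) + 10.9 * (0.9962, -0.0872) = (16.6193 + 10.8585, -3.5147 + -0.9500) = (27.4778, -4.4647)
link 3: phi[3] = -40 + 45 + -10 + 115 = 110 deg
  cos(110 deg) = -0.3420, sin(110 deg) = 0.9397
  joint[4] = (27.4778, -4.4647) + 2 * (-0.3420, 0.9397) = (27.4778 + -0.6840, -4.4647 + 1.8794) = (26.7938, -2.5853)
End effector: (26.7938, -2.5853)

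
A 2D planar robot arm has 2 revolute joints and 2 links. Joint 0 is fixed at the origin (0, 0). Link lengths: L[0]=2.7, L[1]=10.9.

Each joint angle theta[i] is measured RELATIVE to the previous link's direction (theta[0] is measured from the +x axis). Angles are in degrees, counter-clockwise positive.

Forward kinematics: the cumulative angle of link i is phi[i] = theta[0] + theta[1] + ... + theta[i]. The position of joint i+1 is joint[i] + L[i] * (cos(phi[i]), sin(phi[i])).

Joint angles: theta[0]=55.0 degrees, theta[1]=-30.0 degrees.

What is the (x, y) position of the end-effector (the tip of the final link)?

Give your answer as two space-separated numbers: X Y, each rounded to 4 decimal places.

Answer: 11.4274 6.8182

Derivation:
joint[0] = (0.0000, 0.0000)  (base)
link 0: phi[0] = 55 = 55 deg
  cos(55 deg) = 0.5736, sin(55 deg) = 0.8192
  joint[1] = (0.0000, 0.0000) + 2.7 * (0.5736, 0.8192) = (0.0000 + 1.5487, 0.0000 + 2.2117) = (1.5487, 2.2117)
link 1: phi[1] = 55 + -30 = 25 deg
  cos(25 deg) = 0.9063, sin(25 deg) = 0.4226
  joint[2] = (1.5487, 2.2117) + 10.9 * (0.9063, 0.4226) = (1.5487 + 9.8788, 2.2117 + 4.6065) = (11.4274, 6.8182)
End effector: (11.4274, 6.8182)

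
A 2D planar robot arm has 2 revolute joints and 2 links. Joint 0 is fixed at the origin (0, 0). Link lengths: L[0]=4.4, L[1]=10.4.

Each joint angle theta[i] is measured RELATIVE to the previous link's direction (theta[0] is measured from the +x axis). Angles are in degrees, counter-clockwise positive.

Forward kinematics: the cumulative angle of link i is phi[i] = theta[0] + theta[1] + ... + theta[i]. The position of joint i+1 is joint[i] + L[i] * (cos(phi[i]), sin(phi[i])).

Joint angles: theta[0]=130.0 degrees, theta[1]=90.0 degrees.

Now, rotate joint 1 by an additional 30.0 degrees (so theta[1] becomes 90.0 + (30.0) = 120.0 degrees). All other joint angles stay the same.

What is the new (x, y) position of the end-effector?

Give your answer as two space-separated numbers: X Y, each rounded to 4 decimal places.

joint[0] = (0.0000, 0.0000)  (base)
link 0: phi[0] = 130 = 130 deg
  cos(130 deg) = -0.6428, sin(130 deg) = 0.7660
  joint[1] = (0.0000, 0.0000) + 4.4 * (-0.6428, 0.7660) = (0.0000 + -2.8283, 0.0000 + 3.3706) = (-2.8283, 3.3706)
link 1: phi[1] = 130 + 120 = 250 deg
  cos(250 deg) = -0.3420, sin(250 deg) = -0.9397
  joint[2] = (-2.8283, 3.3706) + 10.4 * (-0.3420, -0.9397) = (-2.8283 + -3.5570, 3.3706 + -9.7728) = (-6.3853, -6.4022)
End effector: (-6.3853, -6.4022)

Answer: -6.3853 -6.4022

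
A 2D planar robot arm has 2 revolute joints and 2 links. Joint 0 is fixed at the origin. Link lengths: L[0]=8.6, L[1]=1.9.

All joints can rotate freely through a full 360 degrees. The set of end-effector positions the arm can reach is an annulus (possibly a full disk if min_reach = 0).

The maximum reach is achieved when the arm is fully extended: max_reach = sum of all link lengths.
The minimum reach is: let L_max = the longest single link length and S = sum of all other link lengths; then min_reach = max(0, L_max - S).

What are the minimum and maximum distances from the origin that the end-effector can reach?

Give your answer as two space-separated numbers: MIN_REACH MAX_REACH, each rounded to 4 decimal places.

Answer: 6.7000 10.5000

Derivation:
Link lengths: [8.6, 1.9]
max_reach = 8.6 + 1.9 = 10.5
L_max = max([8.6, 1.9]) = 8.6
S (sum of others) = 10.5 - 8.6 = 1.9
min_reach = max(0, 8.6 - 1.9) = max(0, 6.7) = 6.7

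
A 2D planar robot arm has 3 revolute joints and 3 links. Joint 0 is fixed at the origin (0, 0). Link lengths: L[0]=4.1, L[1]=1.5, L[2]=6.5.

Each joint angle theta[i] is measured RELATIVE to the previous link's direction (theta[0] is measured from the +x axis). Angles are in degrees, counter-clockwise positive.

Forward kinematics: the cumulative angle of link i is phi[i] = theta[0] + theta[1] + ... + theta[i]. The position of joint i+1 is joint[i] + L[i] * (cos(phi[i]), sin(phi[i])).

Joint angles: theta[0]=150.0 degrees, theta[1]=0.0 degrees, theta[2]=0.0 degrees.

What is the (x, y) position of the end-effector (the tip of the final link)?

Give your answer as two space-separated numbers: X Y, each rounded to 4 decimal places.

joint[0] = (0.0000, 0.0000)  (base)
link 0: phi[0] = 150 = 150 deg
  cos(150 deg) = -0.8660, sin(150 deg) = 0.5000
  joint[1] = (0.0000, 0.0000) + 4.1 * (-0.8660, 0.5000) = (0.0000 + -3.5507, 0.0000 + 2.0500) = (-3.5507, 2.0500)
link 1: phi[1] = 150 + 0 = 150 deg
  cos(150 deg) = -0.8660, sin(150 deg) = 0.5000
  joint[2] = (-3.5507, 2.0500) + 1.5 * (-0.8660, 0.5000) = (-3.5507 + -1.2990, 2.0500 + 0.7500) = (-4.8497, 2.8000)
link 2: phi[2] = 150 + 0 + 0 = 150 deg
  cos(150 deg) = -0.8660, sin(150 deg) = 0.5000
  joint[3] = (-4.8497, 2.8000) + 6.5 * (-0.8660, 0.5000) = (-4.8497 + -5.6292, 2.8000 + 3.2500) = (-10.4789, 6.0500)
End effector: (-10.4789, 6.0500)

Answer: -10.4789 6.0500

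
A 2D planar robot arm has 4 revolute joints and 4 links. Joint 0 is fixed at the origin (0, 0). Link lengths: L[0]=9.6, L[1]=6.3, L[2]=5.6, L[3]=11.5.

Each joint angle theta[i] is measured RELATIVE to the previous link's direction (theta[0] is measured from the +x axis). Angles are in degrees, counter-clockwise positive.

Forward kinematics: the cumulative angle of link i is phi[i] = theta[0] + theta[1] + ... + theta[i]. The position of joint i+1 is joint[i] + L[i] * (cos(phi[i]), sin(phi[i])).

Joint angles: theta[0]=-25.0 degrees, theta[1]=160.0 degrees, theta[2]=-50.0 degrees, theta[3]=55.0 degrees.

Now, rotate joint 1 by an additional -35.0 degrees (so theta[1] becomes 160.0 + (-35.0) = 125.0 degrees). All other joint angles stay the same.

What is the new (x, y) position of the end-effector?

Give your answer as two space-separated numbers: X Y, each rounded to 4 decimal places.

Answer: 8.2298 17.5451

Derivation:
joint[0] = (0.0000, 0.0000)  (base)
link 0: phi[0] = -25 = -25 deg
  cos(-25 deg) = 0.9063, sin(-25 deg) = -0.4226
  joint[1] = (0.0000, 0.0000) + 9.6 * (0.9063, -0.4226) = (0.0000 + 8.7006, 0.0000 + -4.0571) = (8.7006, -4.0571)
link 1: phi[1] = -25 + 125 = 100 deg
  cos(100 deg) = -0.1736, sin(100 deg) = 0.9848
  joint[2] = (8.7006, -4.0571) + 6.3 * (-0.1736, 0.9848) = (8.7006 + -1.0940, -4.0571 + 6.2043) = (7.6066, 2.1472)
link 2: phi[2] = -25 + 125 + -50 = 50 deg
  cos(50 deg) = 0.6428, sin(50 deg) = 0.7660
  joint[3] = (7.6066, 2.1472) + 5.6 * (0.6428, 0.7660) = (7.6066 + 3.5996, 2.1472 + 4.2898) = (11.2062, 6.4370)
link 3: phi[3] = -25 + 125 + -50 + 55 = 105 deg
  cos(105 deg) = -0.2588, sin(105 deg) = 0.9659
  joint[4] = (11.2062, 6.4370) + 11.5 * (-0.2588, 0.9659) = (11.2062 + -2.9764, 6.4370 + 11.1081) = (8.2298, 17.5451)
End effector: (8.2298, 17.5451)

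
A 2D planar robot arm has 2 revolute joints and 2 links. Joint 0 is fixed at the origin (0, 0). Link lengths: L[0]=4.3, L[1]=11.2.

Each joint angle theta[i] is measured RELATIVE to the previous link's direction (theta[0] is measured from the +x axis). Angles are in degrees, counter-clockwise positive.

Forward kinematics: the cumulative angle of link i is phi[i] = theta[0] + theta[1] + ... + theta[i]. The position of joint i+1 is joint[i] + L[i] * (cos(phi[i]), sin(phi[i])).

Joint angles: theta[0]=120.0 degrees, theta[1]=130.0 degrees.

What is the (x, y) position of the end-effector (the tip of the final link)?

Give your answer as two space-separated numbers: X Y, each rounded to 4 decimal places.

joint[0] = (0.0000, 0.0000)  (base)
link 0: phi[0] = 120 = 120 deg
  cos(120 deg) = -0.5000, sin(120 deg) = 0.8660
  joint[1] = (0.0000, 0.0000) + 4.3 * (-0.5000, 0.8660) = (0.0000 + -2.1500, 0.0000 + 3.7239) = (-2.1500, 3.7239)
link 1: phi[1] = 120 + 130 = 250 deg
  cos(250 deg) = -0.3420, sin(250 deg) = -0.9397
  joint[2] = (-2.1500, 3.7239) + 11.2 * (-0.3420, -0.9397) = (-2.1500 + -3.8306, 3.7239 + -10.5246) = (-5.9806, -6.8006)
End effector: (-5.9806, -6.8006)

Answer: -5.9806 -6.8006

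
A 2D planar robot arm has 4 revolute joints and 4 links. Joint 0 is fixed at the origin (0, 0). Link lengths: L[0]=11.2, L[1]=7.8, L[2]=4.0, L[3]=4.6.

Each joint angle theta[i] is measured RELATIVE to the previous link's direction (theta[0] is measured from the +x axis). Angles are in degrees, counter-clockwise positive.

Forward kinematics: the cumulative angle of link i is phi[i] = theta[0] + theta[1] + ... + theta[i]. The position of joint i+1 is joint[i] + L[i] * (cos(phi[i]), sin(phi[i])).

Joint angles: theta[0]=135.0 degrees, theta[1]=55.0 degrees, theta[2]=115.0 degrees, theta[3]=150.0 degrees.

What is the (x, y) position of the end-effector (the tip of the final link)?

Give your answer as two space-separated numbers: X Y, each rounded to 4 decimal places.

Answer: -13.7077 7.8710

Derivation:
joint[0] = (0.0000, 0.0000)  (base)
link 0: phi[0] = 135 = 135 deg
  cos(135 deg) = -0.7071, sin(135 deg) = 0.7071
  joint[1] = (0.0000, 0.0000) + 11.2 * (-0.7071, 0.7071) = (0.0000 + -7.9196, 0.0000 + 7.9196) = (-7.9196, 7.9196)
link 1: phi[1] = 135 + 55 = 190 deg
  cos(190 deg) = -0.9848, sin(190 deg) = -0.1736
  joint[2] = (-7.9196, 7.9196) + 7.8 * (-0.9848, -0.1736) = (-7.9196 + -7.6815, 7.9196 + -1.3545) = (-15.6011, 6.5651)
link 2: phi[2] = 135 + 55 + 115 = 305 deg
  cos(305 deg) = 0.5736, sin(305 deg) = -0.8192
  joint[3] = (-15.6011, 6.5651) + 4 * (0.5736, -0.8192) = (-15.6011 + 2.2943, 6.5651 + -3.2766) = (-13.3068, 3.2885)
link 3: phi[3] = 135 + 55 + 115 + 150 = 455 deg
  cos(455 deg) = -0.0872, sin(455 deg) = 0.9962
  joint[4] = (-13.3068, 3.2885) + 4.6 * (-0.0872, 0.9962) = (-13.3068 + -0.4009, 3.2885 + 4.5825) = (-13.7077, 7.8710)
End effector: (-13.7077, 7.8710)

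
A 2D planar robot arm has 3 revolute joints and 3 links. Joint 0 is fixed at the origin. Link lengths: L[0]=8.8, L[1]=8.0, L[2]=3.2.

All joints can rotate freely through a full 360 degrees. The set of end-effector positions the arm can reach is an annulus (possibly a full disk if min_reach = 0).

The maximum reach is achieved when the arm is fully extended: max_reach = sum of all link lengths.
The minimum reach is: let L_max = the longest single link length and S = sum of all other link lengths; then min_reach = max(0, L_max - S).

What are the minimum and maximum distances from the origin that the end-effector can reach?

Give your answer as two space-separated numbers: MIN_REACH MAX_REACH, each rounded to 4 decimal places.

Link lengths: [8.8, 8.0, 3.2]
max_reach = 8.8 + 8 + 3.2 = 20
L_max = max([8.8, 8.0, 3.2]) = 8.8
S (sum of others) = 20 - 8.8 = 11.2
min_reach = max(0, 8.8 - 11.2) = max(0, -2.4) = 0

Answer: 0.0000 20.0000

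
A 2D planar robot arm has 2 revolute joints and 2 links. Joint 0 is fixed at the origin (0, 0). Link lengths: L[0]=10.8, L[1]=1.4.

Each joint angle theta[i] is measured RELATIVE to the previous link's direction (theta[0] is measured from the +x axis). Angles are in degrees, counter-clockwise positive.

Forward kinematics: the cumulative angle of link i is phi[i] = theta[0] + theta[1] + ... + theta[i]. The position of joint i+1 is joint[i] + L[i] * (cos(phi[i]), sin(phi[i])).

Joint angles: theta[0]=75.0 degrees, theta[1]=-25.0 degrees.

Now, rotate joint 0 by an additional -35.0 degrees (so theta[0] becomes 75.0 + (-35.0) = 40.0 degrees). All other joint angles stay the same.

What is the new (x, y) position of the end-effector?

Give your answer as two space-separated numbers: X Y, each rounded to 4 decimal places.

Answer: 9.6256 7.3045

Derivation:
joint[0] = (0.0000, 0.0000)  (base)
link 0: phi[0] = 40 = 40 deg
  cos(40 deg) = 0.7660, sin(40 deg) = 0.6428
  joint[1] = (0.0000, 0.0000) + 10.8 * (0.7660, 0.6428) = (0.0000 + 8.2733, 0.0000 + 6.9421) = (8.2733, 6.9421)
link 1: phi[1] = 40 + -25 = 15 deg
  cos(15 deg) = 0.9659, sin(15 deg) = 0.2588
  joint[2] = (8.2733, 6.9421) + 1.4 * (0.9659, 0.2588) = (8.2733 + 1.3523, 6.9421 + 0.3623) = (9.6256, 7.3045)
End effector: (9.6256, 7.3045)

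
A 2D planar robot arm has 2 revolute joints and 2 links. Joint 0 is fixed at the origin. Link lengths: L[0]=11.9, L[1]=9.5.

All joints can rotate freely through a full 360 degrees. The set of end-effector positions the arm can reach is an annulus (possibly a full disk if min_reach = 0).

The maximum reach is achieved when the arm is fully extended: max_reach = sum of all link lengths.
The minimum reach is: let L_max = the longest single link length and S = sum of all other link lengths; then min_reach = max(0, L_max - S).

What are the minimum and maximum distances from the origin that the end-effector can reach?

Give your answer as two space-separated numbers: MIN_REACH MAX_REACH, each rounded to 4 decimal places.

Link lengths: [11.9, 9.5]
max_reach = 11.9 + 9.5 = 21.4
L_max = max([11.9, 9.5]) = 11.9
S (sum of others) = 21.4 - 11.9 = 9.5
min_reach = max(0, 11.9 - 9.5) = max(0, 2.4) = 2.4

Answer: 2.4000 21.4000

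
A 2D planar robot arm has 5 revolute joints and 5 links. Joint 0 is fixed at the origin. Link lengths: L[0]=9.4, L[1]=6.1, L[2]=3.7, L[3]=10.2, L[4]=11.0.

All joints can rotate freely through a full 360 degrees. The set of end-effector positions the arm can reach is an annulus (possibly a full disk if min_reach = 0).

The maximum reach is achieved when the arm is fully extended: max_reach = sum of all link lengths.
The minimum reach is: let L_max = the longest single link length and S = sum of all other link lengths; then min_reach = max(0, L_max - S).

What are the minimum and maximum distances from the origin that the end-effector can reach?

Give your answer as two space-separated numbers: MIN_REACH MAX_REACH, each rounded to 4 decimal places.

Answer: 0.0000 40.4000

Derivation:
Link lengths: [9.4, 6.1, 3.7, 10.2, 11.0]
max_reach = 9.4 + 6.1 + 3.7 + 10.2 + 11 = 40.4
L_max = max([9.4, 6.1, 3.7, 10.2, 11.0]) = 11
S (sum of others) = 40.4 - 11 = 29.4
min_reach = max(0, 11 - 29.4) = max(0, -18.4) = 0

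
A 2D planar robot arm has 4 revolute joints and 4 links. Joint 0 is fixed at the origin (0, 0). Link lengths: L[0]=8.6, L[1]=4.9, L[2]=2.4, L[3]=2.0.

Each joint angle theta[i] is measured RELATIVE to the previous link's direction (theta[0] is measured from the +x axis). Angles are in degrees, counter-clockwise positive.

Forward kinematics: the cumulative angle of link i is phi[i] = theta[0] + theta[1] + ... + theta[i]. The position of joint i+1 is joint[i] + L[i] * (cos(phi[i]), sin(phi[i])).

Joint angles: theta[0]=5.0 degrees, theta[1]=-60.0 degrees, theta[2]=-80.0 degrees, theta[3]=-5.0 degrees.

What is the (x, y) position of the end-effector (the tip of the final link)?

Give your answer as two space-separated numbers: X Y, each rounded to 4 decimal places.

joint[0] = (0.0000, 0.0000)  (base)
link 0: phi[0] = 5 = 5 deg
  cos(5 deg) = 0.9962, sin(5 deg) = 0.0872
  joint[1] = (0.0000, 0.0000) + 8.6 * (0.9962, 0.0872) = (0.0000 + 8.5673, 0.0000 + 0.7495) = (8.5673, 0.7495)
link 1: phi[1] = 5 + -60 = -55 deg
  cos(-55 deg) = 0.5736, sin(-55 deg) = -0.8192
  joint[2] = (8.5673, 0.7495) + 4.9 * (0.5736, -0.8192) = (8.5673 + 2.8105, 0.7495 + -4.0138) = (11.3778, -3.2643)
link 2: phi[2] = 5 + -60 + -80 = -135 deg
  cos(-135 deg) = -0.7071, sin(-135 deg) = -0.7071
  joint[3] = (11.3778, -3.2643) + 2.4 * (-0.7071, -0.7071) = (11.3778 + -1.6971, -3.2643 + -1.6971) = (9.6807, -4.9614)
link 3: phi[3] = 5 + -60 + -80 + -5 = -140 deg
  cos(-140 deg) = -0.7660, sin(-140 deg) = -0.6428
  joint[4] = (9.6807, -4.9614) + 2 * (-0.7660, -0.6428) = (9.6807 + -1.5321, -4.9614 + -1.2856) = (8.1487, -6.2469)
End effector: (8.1487, -6.2469)

Answer: 8.1487 -6.2469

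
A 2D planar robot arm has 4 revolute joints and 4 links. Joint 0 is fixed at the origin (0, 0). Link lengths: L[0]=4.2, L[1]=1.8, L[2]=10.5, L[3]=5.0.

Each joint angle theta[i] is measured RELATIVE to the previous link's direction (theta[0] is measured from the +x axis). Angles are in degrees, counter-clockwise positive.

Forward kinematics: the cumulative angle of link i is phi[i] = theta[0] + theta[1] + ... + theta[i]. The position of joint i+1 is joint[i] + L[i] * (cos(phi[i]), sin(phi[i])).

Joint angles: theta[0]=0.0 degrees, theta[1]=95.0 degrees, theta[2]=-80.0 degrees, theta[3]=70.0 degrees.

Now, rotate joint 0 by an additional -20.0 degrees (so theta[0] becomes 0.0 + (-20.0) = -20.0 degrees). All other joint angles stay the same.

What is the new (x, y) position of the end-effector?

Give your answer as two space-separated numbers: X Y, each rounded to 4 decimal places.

joint[0] = (0.0000, 0.0000)  (base)
link 0: phi[0] = -20 = -20 deg
  cos(-20 deg) = 0.9397, sin(-20 deg) = -0.3420
  joint[1] = (0.0000, 0.0000) + 4.2 * (0.9397, -0.3420) = (0.0000 + 3.9467, 0.0000 + -1.4365) = (3.9467, -1.4365)
link 1: phi[1] = -20 + 95 = 75 deg
  cos(75 deg) = 0.2588, sin(75 deg) = 0.9659
  joint[2] = (3.9467, -1.4365) + 1.8 * (0.2588, 0.9659) = (3.9467 + 0.4659, -1.4365 + 1.7387) = (4.4126, 0.3022)
link 2: phi[2] = -20 + 95 + -80 = -5 deg
  cos(-5 deg) = 0.9962, sin(-5 deg) = -0.0872
  joint[3] = (4.4126, 0.3022) + 10.5 * (0.9962, -0.0872) = (4.4126 + 10.4600, 0.3022 + -0.9151) = (14.8726, -0.6130)
link 3: phi[3] = -20 + 95 + -80 + 70 = 65 deg
  cos(65 deg) = 0.4226, sin(65 deg) = 0.9063
  joint[4] = (14.8726, -0.6130) + 5 * (0.4226, 0.9063) = (14.8726 + 2.1131, -0.6130 + 4.5315) = (16.9857, 3.9186)
End effector: (16.9857, 3.9186)

Answer: 16.9857 3.9186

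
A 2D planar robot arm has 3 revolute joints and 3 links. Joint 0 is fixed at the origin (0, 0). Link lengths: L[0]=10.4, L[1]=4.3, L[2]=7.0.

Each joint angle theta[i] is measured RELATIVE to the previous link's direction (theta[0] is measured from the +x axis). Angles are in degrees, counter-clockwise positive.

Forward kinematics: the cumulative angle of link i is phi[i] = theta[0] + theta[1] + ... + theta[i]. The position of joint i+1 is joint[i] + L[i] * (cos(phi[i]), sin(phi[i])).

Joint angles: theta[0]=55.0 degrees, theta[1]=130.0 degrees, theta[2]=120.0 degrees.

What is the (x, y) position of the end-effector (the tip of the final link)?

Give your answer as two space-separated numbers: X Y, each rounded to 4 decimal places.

Answer: 5.6966 2.4103

Derivation:
joint[0] = (0.0000, 0.0000)  (base)
link 0: phi[0] = 55 = 55 deg
  cos(55 deg) = 0.5736, sin(55 deg) = 0.8192
  joint[1] = (0.0000, 0.0000) + 10.4 * (0.5736, 0.8192) = (0.0000 + 5.9652, 0.0000 + 8.5192) = (5.9652, 8.5192)
link 1: phi[1] = 55 + 130 = 185 deg
  cos(185 deg) = -0.9962, sin(185 deg) = -0.0872
  joint[2] = (5.9652, 8.5192) + 4.3 * (-0.9962, -0.0872) = (5.9652 + -4.2836, 8.5192 + -0.3748) = (1.6816, 8.1444)
link 2: phi[2] = 55 + 130 + 120 = 305 deg
  cos(305 deg) = 0.5736, sin(305 deg) = -0.8192
  joint[3] = (1.6816, 8.1444) + 7 * (0.5736, -0.8192) = (1.6816 + 4.0150, 8.1444 + -5.7341) = (5.6966, 2.4103)
End effector: (5.6966, 2.4103)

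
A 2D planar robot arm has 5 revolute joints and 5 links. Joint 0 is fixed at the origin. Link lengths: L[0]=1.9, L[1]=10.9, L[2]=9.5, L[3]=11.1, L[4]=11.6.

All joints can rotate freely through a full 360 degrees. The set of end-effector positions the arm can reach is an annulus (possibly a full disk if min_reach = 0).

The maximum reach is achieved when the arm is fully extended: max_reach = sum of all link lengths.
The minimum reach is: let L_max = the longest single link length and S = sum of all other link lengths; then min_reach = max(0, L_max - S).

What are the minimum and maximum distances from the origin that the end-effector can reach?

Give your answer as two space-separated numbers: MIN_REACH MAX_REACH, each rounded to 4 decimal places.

Link lengths: [1.9, 10.9, 9.5, 11.1, 11.6]
max_reach = 1.9 + 10.9 + 9.5 + 11.1 + 11.6 = 45
L_max = max([1.9, 10.9, 9.5, 11.1, 11.6]) = 11.6
S (sum of others) = 45 - 11.6 = 33.4
min_reach = max(0, 11.6 - 33.4) = max(0, -21.8) = 0

Answer: 0.0000 45.0000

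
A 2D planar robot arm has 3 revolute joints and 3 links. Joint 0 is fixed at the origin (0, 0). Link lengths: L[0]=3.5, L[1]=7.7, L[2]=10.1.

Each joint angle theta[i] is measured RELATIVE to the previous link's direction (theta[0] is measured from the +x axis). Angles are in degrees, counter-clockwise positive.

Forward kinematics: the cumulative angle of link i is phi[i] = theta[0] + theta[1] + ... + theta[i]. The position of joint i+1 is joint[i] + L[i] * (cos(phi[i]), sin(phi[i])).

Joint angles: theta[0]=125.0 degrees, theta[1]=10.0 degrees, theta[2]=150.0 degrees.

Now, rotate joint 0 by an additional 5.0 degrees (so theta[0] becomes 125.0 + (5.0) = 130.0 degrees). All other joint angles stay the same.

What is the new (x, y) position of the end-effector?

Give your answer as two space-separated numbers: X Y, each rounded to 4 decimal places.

Answer: -4.6939 -1.8603

Derivation:
joint[0] = (0.0000, 0.0000)  (base)
link 0: phi[0] = 130 = 130 deg
  cos(130 deg) = -0.6428, sin(130 deg) = 0.7660
  joint[1] = (0.0000, 0.0000) + 3.5 * (-0.6428, 0.7660) = (0.0000 + -2.2498, 0.0000 + 2.6812) = (-2.2498, 2.6812)
link 1: phi[1] = 130 + 10 = 140 deg
  cos(140 deg) = -0.7660, sin(140 deg) = 0.6428
  joint[2] = (-2.2498, 2.6812) + 7.7 * (-0.7660, 0.6428) = (-2.2498 + -5.8985, 2.6812 + 4.9495) = (-8.1483, 7.6306)
link 2: phi[2] = 130 + 10 + 150 = 290 deg
  cos(290 deg) = 0.3420, sin(290 deg) = -0.9397
  joint[3] = (-8.1483, 7.6306) + 10.1 * (0.3420, -0.9397) = (-8.1483 + 3.4544, 7.6306 + -9.4909) = (-4.6939, -1.8603)
End effector: (-4.6939, -1.8603)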